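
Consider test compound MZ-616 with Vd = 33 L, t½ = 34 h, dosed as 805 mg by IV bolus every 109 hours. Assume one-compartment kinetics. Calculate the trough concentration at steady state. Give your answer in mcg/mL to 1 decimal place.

3.0 mcg/mL

Over one 109-h interval, 109/34 ≈ 3.2059 half-lives elapse, leaving f ≈ 0.1084 of each dose.
Accumulation ratio R = 1/(1 − f) ≈ 1/0.8916 ≈ 1.1216.
Single-dose peak C₀ = D/Vd = 805/33 ≈ 24.394 mcg/mL.
Cmax,ss = C₀/(1 − f) ≈ 24.394/0.8916 ≈ 27.360 mcg/mL.
Steady-state trough Cmin,ss = Cmax,ss·f ≈ 27.360 × 0.1084 ≈ 2.966 mcg/mL.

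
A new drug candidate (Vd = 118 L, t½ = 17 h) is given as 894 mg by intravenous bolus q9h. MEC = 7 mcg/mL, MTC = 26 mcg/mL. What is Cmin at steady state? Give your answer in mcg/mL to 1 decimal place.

τ/t½ = 9/17 ≈ 0.52941, so fraction remaining f = (1/2)^(9/17) ≈ 0.6928.
Accumulation ratio R = 1/(1 − f) ≈ 1/0.3072 ≈ 3.2552.
Single-dose peak C₀ = D/Vd = 894/118 ≈ 7.576 mcg/mL.
Steady-state peak Cmax,ss = C₀·R ≈ 7.576 × 3.2552 ≈ 24.661 mcg/mL.
One interval later, Cmin,ss = Cmax,ss·e^(−kτ) ≈ 24.661 × 0.6928 ≈ 17.085 mcg/mL.
Trough 17.1 mcg/mL vs MEC 7 mcg/mL: adequate.

17.1 mcg/mL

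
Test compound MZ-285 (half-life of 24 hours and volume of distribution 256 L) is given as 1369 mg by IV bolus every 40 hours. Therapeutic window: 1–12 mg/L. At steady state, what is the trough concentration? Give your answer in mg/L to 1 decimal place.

2.5 mg/L

Over one 40-h interval, 40/24 ≈ 1.6667 half-lives elapse, leaving f ≈ 0.3150 of each dose.
Accumulation ratio R = 1/(1 − f) ≈ 1/0.6850 ≈ 1.4599.
Single-dose peak C₀ = D/Vd = 1369/256 ≈ 5.348 mg/L.
Steady-state peak Cmax,ss = C₀·R ≈ 5.348 × 1.4599 ≈ 7.808 mg/L.
Steady-state trough Cmin,ss = Cmax,ss·f ≈ 7.808 × 0.3150 ≈ 2.460 mg/L.
Trough 2.5 mg/L vs MEC 1 mg/L: adequate.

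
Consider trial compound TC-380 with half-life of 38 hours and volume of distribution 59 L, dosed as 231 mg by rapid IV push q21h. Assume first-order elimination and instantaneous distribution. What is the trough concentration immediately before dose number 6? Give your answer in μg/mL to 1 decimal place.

f = (1/2)^(τ/t½) = (1/2)^(21/38) ≈ 0.6818.
C₀ = D/Vd = 231/59 ≈ 3.915 μg/mL.
Before the 6th dose, 5 doses have been given. Superposition: Cmin = C₀·(f + f² + … + f^5).
≈ 3.915 × (0.6818 + 0.4649 + 0.3169 + 0.2161 + 0.1473) ≈ 3.915 × 1.8270 ≈ 7.153 μg/mL.

7.2 μg/mL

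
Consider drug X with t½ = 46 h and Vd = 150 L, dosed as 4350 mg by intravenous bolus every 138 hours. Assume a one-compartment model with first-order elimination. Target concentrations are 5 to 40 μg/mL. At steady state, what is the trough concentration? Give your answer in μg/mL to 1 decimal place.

4.1 μg/mL

τ = 138 h = 3 half-lives, so f = (1/2)^3 = 0.125.
At steady state, R = 1/(1 − 0.125) = 8/7.
Single-dose peak C₀ = D/Vd = 4350/150 = 29 μg/mL.
Steady-state peak Cmax,ss = C₀·R = 29 × 8/7 ≈ 33.143 μg/mL.
Steady-state trough Cmin,ss = Cmax,ss·f ≈ 33.143 × 0.125 ≈ 4.143 μg/mL.
Trough 4.1 μg/mL vs MEC 5 μg/mL: subtherapeutic.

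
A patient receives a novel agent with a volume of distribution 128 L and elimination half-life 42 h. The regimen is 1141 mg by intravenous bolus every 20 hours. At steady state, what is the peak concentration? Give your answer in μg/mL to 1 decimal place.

k = ln2/t½ = ln2/42 ≈ 0.016504 h⁻¹; fraction remaining f = e^(−kτ) = e^(−0.016504×20) ≈ 0.7189.
At steady state, accumulation factor R = 1/(1 − e^(−kτ)) ≈ 3.5575.
Each bolus raises the concentration by D/Vd = 1141/128 ≈ 8.914 μg/mL.
Cmax,ss = C₀/(1 − f) ≈ 8.914/0.2811 ≈ 31.711 μg/mL.

31.7 μg/mL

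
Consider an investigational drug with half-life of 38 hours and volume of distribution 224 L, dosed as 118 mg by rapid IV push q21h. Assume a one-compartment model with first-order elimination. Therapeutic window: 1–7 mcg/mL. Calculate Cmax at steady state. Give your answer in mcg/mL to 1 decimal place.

1.7 mcg/mL

Over one 21-h interval, 21/38 ≈ 0.55263 half-lives elapse, leaving f ≈ 0.6818 of each dose.
Accumulation ratio R = 1/(1 − f) ≈ 1/0.3182 ≈ 3.1427.
Each bolus raises the concentration by D/Vd = 118/224 ≈ 0.527 mcg/mL.
Steady-state peak Cmax,ss = C₀·R ≈ 0.527 × 3.1427 ≈ 1.656 mcg/mL.
Peak 1.7 mcg/mL vs MTC 7 mcg/mL: below toxic threshold.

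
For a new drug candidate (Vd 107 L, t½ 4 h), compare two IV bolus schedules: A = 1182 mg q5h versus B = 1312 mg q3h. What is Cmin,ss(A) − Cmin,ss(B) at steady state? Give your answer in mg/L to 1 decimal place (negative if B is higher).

-10.0 mg/L

Regimen A: f = (1/2)^(5/4) ≈ 0.4204; Cmin,ss = (1182/107)·f/(1−f) ≈ 8.012 mg/L.
Regimen B: f = (1/2)^(3/4) ≈ 0.5946; Cmin,ss = (1312/107)·f/(1−f) ≈ 17.984 mg/L.
Difference ≈ 8.012 − 17.984 ≈ -9.972 mg/L.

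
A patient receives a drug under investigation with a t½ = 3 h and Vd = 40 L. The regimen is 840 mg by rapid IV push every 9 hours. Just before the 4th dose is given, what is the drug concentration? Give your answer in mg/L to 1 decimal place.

3.0 mg/L

f = (1/2)^(τ/t½) = (1/2)^(9/3) ≈ 0.1250.
C₀ = D/Vd = 840/40 ≈ 21.000 mg/L.
Before the 4th dose, 3 doses have been given. Superposition: Cmin = C₀·(f + f² + … + f^3).
≈ 21.000 × (0.1250 + 0.0156 + 0.0020) ≈ 21.000 × 0.1426 ≈ 2.995 mg/L.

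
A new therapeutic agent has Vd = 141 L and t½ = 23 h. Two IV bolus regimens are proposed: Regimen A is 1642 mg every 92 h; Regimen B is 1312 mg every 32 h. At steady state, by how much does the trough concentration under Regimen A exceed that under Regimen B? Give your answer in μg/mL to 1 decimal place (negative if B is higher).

-5.0 μg/mL

Regimen A: f = (1/2)^(92/23) ≈ 0.0625; Cmin,ss = (1642/141)·f/(1−f) ≈ 0.776 μg/mL.
Regimen B: f = (1/2)^(32/23) ≈ 0.3812; Cmin,ss = (1312/141)·f/(1−f) ≈ 5.732 μg/mL.
Difference ≈ 0.776 − 5.732 ≈ -4.956 μg/mL.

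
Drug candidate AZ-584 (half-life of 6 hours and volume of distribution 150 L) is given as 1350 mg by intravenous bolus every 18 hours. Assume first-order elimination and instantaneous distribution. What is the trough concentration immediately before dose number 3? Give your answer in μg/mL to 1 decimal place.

f = (1/2)^(τ/t½) = (1/2)^(18/6) ≈ 0.1250.
C₀ = D/Vd = 1350/150 ≈ 9.000 μg/mL.
Before the 3rd dose, 2 doses have been given. Superposition: Cmin = C₀·(f + f²).
≈ 9.000 × (0.1250 + 0.0156) ≈ 9.000 × 0.1406 ≈ 1.265 μg/mL.

1.3 μg/mL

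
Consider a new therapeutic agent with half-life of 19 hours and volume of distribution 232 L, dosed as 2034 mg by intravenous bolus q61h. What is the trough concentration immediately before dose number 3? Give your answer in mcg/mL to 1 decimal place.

1.0 mcg/mL

f = (1/2)^(τ/t½) = (1/2)^(61/19) ≈ 0.1080.
C₀ = D/Vd = 2034/232 ≈ 8.767 mcg/mL.
Before the 3rd dose, 2 doses have been given. Superposition: Cmin = C₀·(f + f²).
≈ 8.767 × (0.1080 + 0.0117) ≈ 8.767 × 0.1197 ≈ 1.049 mcg/mL.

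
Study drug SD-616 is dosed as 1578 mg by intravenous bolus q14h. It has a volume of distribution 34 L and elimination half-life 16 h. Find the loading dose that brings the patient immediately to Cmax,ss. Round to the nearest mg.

3470 mg

f = (1/2)^(14/16) ≈ 0.545254; accumulation ratio R = 1/(1−f) ≈ 2.19903.
Loading dose to hit Cmax,ss on first dose: D_load = D_maint·R ≈ 1578 × 2.19903 ≈ 3470.07 mg.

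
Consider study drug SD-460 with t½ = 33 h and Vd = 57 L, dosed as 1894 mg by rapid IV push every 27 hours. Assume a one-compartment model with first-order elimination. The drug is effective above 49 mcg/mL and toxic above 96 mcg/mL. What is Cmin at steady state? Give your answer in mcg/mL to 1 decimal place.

k = ln2/t½ = ln2/33 ≈ 0.021004 h⁻¹; fraction remaining f = e^(−kτ) = e^(−0.021004×27) ≈ 0.5672.
Accumulation ratio R = 1/(1 − f) ≈ 1/0.4328 ≈ 2.3105.
Single-dose peak C₀ = D/Vd = 1894/57 ≈ 33.228 mcg/mL.
Steady-state peak Cmax,ss = C₀·R ≈ 33.228 × 2.3105 ≈ 76.773 mcg/mL.
One interval later, Cmin,ss = Cmax,ss·e^(−kτ) ≈ 76.773 × 0.5672 ≈ 43.546 mcg/mL.
Trough 43.5 mcg/mL vs MEC 49 mcg/mL: subtherapeutic.

43.5 mcg/mL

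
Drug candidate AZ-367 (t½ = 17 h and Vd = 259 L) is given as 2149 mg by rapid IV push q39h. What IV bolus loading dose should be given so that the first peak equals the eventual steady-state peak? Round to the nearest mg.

f = (1/2)^(39/17) ≈ 0.203893; accumulation ratio R = 1/(1−f) ≈ 1.25611.
Loading dose to hit Cmax,ss on first dose: D_load = D_maint·R ≈ 2149 × 1.25611 ≈ 2699.38 mg.

2699 mg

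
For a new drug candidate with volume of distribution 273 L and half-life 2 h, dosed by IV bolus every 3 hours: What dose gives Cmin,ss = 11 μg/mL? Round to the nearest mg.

τ/t½ = 3/2 ≈ 1.5, so f = (1/2)^(3/2) ≈ 0.353553.
Cmin,ss = (D/Vd)·f/(1−f), so D = Cmin,ss·Vd·(1−f)/f.
D = 11 × 273 × (1−f)/f ≈ 11 × 273 × 1.82843 ≈ 5490.78 mg.

5491 mg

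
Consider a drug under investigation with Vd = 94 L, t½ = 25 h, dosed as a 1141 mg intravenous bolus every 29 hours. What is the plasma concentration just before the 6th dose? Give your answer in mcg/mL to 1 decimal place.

9.7 mcg/mL

f = (1/2)^(τ/t½) = (1/2)^(29/25) ≈ 0.4475.
C₀ = D/Vd = 1141/94 ≈ 12.138 mcg/mL.
Before the 6th dose, 5 doses have been given. Superposition: Cmin = C₀·(f + f² + … + f^5).
≈ 12.138 × (0.4475 + 0.2003 + 0.0896 + 0.0401 + 0.0179) ≈ 12.138 × 0.7954 ≈ 9.655 mcg/mL.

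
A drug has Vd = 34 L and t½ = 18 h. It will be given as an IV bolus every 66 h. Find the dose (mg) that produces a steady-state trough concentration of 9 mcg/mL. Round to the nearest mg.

τ/t½ = 66/18 ≈ 3.6667, so f = (1/2)^(66/18) ≈ 0.078745.
Cmin,ss = (D/Vd)·f/(1−f), so D = Cmin,ss·Vd·(1−f)/f.
D = 9 × 34 × (1−f)/f ≈ 9 × 34 × 11.69922 ≈ 3579.96 mg.

3580 mg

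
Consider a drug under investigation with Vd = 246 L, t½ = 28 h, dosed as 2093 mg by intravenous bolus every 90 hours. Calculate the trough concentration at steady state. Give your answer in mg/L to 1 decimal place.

1.0 mg/L

Over one 90-h interval, 90/28 ≈ 3.2143 half-lives elapse, leaving f ≈ 0.1077 of each dose.
At steady state, accumulation factor R = 1/(1 − e^(−kτ)) ≈ 1.1207.
Single-dose peak C₀ = D/Vd = 2093/246 ≈ 8.508 mg/L.
Cmax,ss = C₀/(1 − f) ≈ 8.508/0.8923 ≈ 9.535 mg/L.
Steady-state trough Cmin,ss = Cmax,ss·f ≈ 9.535 × 0.1077 ≈ 1.027 mg/L.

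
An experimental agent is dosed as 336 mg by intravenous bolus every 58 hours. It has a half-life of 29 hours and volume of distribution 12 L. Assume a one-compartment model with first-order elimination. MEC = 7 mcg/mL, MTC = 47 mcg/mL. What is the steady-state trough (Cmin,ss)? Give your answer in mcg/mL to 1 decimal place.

The dosing interval is 2 half-lives, so f = 2^(−2) = 0.25.
Accumulation ratio R = 1/(1 − f) = 1/0.75 = 4/3.
Single-dose peak C₀ = D/Vd = 336/12 = 28 mcg/mL.
Steady-state peak Cmax,ss = C₀·R = 28 × 4/3 ≈ 37.333 mcg/mL.
Steady-state trough Cmin,ss = Cmax,ss·f ≈ 37.333 × 0.25 ≈ 9.333 mcg/mL.
Trough 9.3 mcg/mL vs MEC 7 mcg/mL: adequate.

9.3 mcg/mL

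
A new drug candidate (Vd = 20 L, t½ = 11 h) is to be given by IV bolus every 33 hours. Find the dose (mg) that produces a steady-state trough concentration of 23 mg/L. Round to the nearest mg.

τ/t½ = 33/11 ≈ 3, so f = (1/2)^(33/11) ≈ 0.125000.
Cmin,ss = (D/Vd)·f/(1−f), so D = Cmin,ss·Vd·(1−f)/f.
D = 23 × 20 × (1−f)/f ≈ 23 × 20 × 7.00000 ≈ 3220.00 mg.

3220 mg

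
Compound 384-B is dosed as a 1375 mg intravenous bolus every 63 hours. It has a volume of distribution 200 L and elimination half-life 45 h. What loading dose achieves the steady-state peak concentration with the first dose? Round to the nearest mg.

f = (1/2)^(63/45) ≈ 0.378929; accumulation ratio R = 1/(1−f) ≈ 1.61012.
Loading dose to hit Cmax,ss on first dose: D_load = D_maint·R ≈ 1375 × 1.61012 ≈ 2213.91 mg.

2214 mg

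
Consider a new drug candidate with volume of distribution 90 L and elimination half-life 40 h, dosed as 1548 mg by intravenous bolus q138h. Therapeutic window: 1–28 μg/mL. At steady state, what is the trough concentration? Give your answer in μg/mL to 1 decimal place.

τ/t½ = 138/40 ≈ 3.45, so fraction remaining f = (1/2)^(138/40) ≈ 0.0915.
At steady state, accumulation factor R = 1/(1 − e^(−kτ)) ≈ 1.1007.
Single-dose peak C₀ = D/Vd = 1548/90 ≈ 17.200 μg/mL.
Steady-state peak Cmax,ss = C₀·R ≈ 17.200 × 1.1007 ≈ 18.932 μg/mL.
One interval later, Cmin,ss = Cmax,ss·e^(−kτ) ≈ 18.932 × 0.0915 ≈ 1.732 μg/mL.
Trough 1.7 μg/mL vs MEC 1 μg/mL: adequate.

1.7 μg/mL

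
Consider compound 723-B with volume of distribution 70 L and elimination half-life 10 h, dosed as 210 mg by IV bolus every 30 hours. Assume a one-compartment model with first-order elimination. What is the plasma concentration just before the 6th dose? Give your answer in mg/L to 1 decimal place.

0.4 mg/L

f = (1/2)^(τ/t½) = (1/2)^(30/10) ≈ 0.1250.
C₀ = D/Vd = 210/70 ≈ 3.000 mg/L.
Before the 6th dose, 5 doses have been given. Superposition: Cmin = C₀·(f + f² + … + f^5).
≈ 3.000 × (0.1250 + 0.0156 + 0.0020 + 0.0002 + 0.0000) ≈ 3.000 × 0.1428 ≈ 0.428 mg/L.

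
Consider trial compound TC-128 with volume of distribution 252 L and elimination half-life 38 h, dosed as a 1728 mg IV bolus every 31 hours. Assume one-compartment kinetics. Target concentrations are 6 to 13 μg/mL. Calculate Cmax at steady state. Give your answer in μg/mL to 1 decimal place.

Over one 31-h interval, 31/38 ≈ 0.81579 half-lives elapse, leaving f ≈ 0.5681 of each dose.
Accumulation ratio R = 1/(1 − f) ≈ 1/0.4319 ≈ 2.3154.
Each bolus raises the concentration by D/Vd = 1728/252 ≈ 6.857 μg/mL.
Steady-state peak Cmax,ss = C₀·R ≈ 6.857 × 2.3154 ≈ 15.877 μg/mL.
Peak 15.9 μg/mL vs MTC 13 μg/mL: exceeds toxic threshold.

15.9 μg/mL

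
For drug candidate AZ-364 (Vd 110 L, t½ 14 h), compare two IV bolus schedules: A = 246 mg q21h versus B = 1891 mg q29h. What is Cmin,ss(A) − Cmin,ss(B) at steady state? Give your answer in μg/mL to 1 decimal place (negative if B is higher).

-4.1 μg/mL

Regimen A: f = (1/2)^(21/14) ≈ 0.3536; Cmin,ss = (246/110)·f/(1−f) ≈ 1.223 μg/mL.
Regimen B: f = (1/2)^(29/14) ≈ 0.2379; Cmin,ss = (1891/110)·f/(1−f) ≈ 5.366 μg/mL.
Difference ≈ 1.223 − 5.366 ≈ -4.143 μg/mL.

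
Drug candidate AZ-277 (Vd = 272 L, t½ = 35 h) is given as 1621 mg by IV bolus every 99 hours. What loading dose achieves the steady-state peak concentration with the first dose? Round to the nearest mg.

1887 mg

f = (1/2)^(99/35) ≈ 0.140772; accumulation ratio R = 1/(1−f) ≈ 1.16384.
Loading dose to hit Cmax,ss on first dose: D_load = D_maint·R ≈ 1621 × 1.16384 ≈ 1886.58 mg.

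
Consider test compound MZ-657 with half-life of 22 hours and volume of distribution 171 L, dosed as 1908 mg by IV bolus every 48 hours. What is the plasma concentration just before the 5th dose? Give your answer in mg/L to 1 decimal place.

f = (1/2)^(τ/t½) = (1/2)^(48/22) ≈ 0.2204.
C₀ = D/Vd = 1908/171 ≈ 11.158 mg/L.
Before the 5th dose, 4 doses have been given. Superposition: Cmin = C₀·(f + f² + … + f^4).
≈ 11.158 × (0.2204 + 0.0486 + 0.0107 + 0.0024) ≈ 11.158 × 0.2821 ≈ 3.148 mg/L.

3.1 mg/L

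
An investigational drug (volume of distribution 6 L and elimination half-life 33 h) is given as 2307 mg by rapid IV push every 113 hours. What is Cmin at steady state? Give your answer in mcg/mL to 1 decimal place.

k = ln2/t½ = ln2/33 ≈ 0.021004 h⁻¹; fraction remaining f = e^(−kτ) = e^(−0.021004×113) ≈ 0.0932.
Single-dose peak C₀ = D/Vd = 2307/6 ≈ 384.500 mcg/mL.
Steady-state trough Cmin,ss = C₀·f/(1−f) ≈ 384.500 × 0.0932/0.9068 ≈ 39.519 mcg/mL.

39.5 mcg/mL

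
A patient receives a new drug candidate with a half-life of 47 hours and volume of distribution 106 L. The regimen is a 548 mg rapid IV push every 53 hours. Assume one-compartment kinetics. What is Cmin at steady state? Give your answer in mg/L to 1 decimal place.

4.4 mg/L

Over one 53-h interval, 53/47 ≈ 1.1277 half-lives elapse, leaving f ≈ 0.4577 of each dose.
At steady state, accumulation factor R = 1/(1 − e^(−kτ)) ≈ 1.8440.
Single-dose peak C₀ = D/Vd = 548/106 ≈ 5.170 mg/L.
Steady-state peak Cmax,ss = C₀·R ≈ 5.170 × 1.8440 ≈ 9.533 mg/L.
Steady-state trough Cmin,ss = Cmax,ss·f ≈ 9.533 × 0.4577 ≈ 4.363 mg/L.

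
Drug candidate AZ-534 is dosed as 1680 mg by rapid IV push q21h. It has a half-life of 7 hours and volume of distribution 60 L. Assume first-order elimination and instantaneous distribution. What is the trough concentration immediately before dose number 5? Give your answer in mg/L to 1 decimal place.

4.0 mg/L

f = (1/2)^(τ/t½) = (1/2)^(21/7) ≈ 0.1250.
C₀ = D/Vd = 1680/60 ≈ 28.000 mg/L.
Before the 5th dose, 4 doses have been given. Superposition: Cmin = C₀·(f + f² + … + f^4).
≈ 28.000 × (0.1250 + 0.0156 + 0.0020 + 0.0002) ≈ 28.000 × 0.1428 ≈ 3.998 mg/L.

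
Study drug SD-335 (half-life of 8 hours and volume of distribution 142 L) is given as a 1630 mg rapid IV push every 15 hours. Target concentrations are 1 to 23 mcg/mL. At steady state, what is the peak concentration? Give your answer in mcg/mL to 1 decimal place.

k = ln2/t½ = ln2/8 ≈ 0.086643 h⁻¹; fraction remaining f = e^(−kτ) = e^(−0.086643×15) ≈ 0.2726.
Accumulation ratio R = 1/(1 − f) ≈ 1/0.7274 ≈ 1.3748.
Each bolus raises the concentration by D/Vd = 1630/142 ≈ 11.479 mcg/mL.
Steady-state peak Cmax,ss = C₀·R ≈ 11.479 × 1.3748 ≈ 15.781 mcg/mL.
Peak 15.8 mcg/mL vs MTC 23 mcg/mL: below toxic threshold.

15.8 mcg/mL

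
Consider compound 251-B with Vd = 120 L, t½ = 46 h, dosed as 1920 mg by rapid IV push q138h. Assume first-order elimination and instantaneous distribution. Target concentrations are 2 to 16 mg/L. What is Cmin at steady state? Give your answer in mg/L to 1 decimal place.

2.3 mg/L

τ = 138 h = 3 half-lives, so f = (1/2)^3 = 0.125.
Accumulation ratio R = 1/(1 − f) = 1/0.875 = 8/7.
Single-dose peak C₀ = D/Vd = 1920/120 = 16 mg/L.
Steady-state peak Cmax,ss = C₀·R = 16 × 8/7 ≈ 18.286 mg/L.
Steady-state trough Cmin,ss = Cmax,ss·f ≈ 18.286 × 0.125 ≈ 2.286 mg/L.
Trough 2.3 mg/L vs MEC 2 mg/L: adequate.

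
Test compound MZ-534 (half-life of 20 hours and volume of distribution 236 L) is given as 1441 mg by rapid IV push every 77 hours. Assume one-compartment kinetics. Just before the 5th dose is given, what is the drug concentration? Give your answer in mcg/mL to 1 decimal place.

0.5 mcg/mL

f = (1/2)^(τ/t½) = (1/2)^(77/20) ≈ 0.0693.
C₀ = D/Vd = 1441/236 ≈ 6.106 mcg/mL.
Before the 5th dose, 4 doses have been given. Superposition: Cmin = C₀·(f + f² + … + f^4).
≈ 6.106 × (0.0693 + 0.0048 + 0.0003 + 0.0000) ≈ 6.106 × 0.0744 ≈ 0.454 mcg/mL.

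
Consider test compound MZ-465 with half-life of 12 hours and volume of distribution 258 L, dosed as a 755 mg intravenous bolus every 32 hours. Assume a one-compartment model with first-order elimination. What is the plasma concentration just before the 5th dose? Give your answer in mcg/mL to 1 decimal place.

f = (1/2)^(τ/t½) = (1/2)^(32/12) ≈ 0.1575.
C₀ = D/Vd = 755/258 ≈ 2.926 mcg/mL.
Before the 5th dose, 4 doses have been given. Superposition: Cmin = C₀·(f + f² + … + f^4).
≈ 2.926 × (0.1575 + 0.0248 + 0.0039 + 0.0006) ≈ 2.926 × 0.1868 ≈ 0.547 mcg/mL.

0.5 mcg/mL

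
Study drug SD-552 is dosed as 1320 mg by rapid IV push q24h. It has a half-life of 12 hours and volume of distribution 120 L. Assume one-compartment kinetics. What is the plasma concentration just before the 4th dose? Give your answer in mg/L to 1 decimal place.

f = (1/2)^(τ/t½) = (1/2)^(24/12) ≈ 0.2500.
C₀ = D/Vd = 1320/120 ≈ 11.000 mg/L.
Before the 4th dose, 3 doses have been given. Superposition: Cmin = C₀·(f + f² + … + f^3).
≈ 11.000 × (0.2500 + 0.0625 + 0.0156) ≈ 11.000 × 0.3281 ≈ 3.609 mg/L.

3.6 mg/L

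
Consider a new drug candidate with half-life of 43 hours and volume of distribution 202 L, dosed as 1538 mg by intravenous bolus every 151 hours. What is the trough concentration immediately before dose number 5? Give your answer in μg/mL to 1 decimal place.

0.7 μg/mL

f = (1/2)^(τ/t½) = (1/2)^(151/43) ≈ 0.0877.
C₀ = D/Vd = 1538/202 ≈ 7.614 μg/mL.
Before the 5th dose, 4 doses have been given. Superposition: Cmin = C₀·(f + f² + … + f^4).
≈ 7.614 × (0.0877 + 0.0077 + 0.0007 + 0.0001) ≈ 7.614 × 0.0962 ≈ 0.732 μg/mL.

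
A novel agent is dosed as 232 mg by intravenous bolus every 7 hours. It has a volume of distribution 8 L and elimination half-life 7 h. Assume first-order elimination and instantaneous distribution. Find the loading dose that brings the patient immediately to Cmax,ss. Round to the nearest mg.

f = (1/2)^(7/7) ≈ 0.500000; accumulation ratio R = 1/(1−f) ≈ 2.00000.
Loading dose to hit Cmax,ss on first dose: D_load = D_maint·R ≈ 232 × 2.00000 ≈ 464.00 mg.

464 mg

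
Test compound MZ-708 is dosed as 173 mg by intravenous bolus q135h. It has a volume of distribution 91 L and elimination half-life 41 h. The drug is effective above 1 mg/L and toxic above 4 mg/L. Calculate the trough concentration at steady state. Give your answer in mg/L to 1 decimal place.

0.2 mg/L

Over one 135-h interval, 135/41 ≈ 3.2927 half-lives elapse, leaving f ≈ 0.1020 of each dose.
At steady state, accumulation factor R = 1/(1 − e^(−kτ)) ≈ 1.1136.
Each bolus raises the concentration by D/Vd = 173/91 ≈ 1.901 mg/L.
Cmax,ss = C₀/(1 − f) ≈ 1.901/0.8980 ≈ 2.117 mg/L.
Steady-state trough Cmin,ss = Cmax,ss·f ≈ 2.117 × 0.1020 ≈ 0.216 mg/L.
Trough 0.2 mg/L vs MEC 1 mg/L: subtherapeutic.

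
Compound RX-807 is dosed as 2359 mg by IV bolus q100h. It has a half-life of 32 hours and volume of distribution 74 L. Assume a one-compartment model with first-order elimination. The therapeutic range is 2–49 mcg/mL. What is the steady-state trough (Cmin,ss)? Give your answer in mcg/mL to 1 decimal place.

4.1 mcg/mL

k = ln2/t½ = ln2/32 ≈ 0.021661 h⁻¹; fraction remaining f = e^(−kτ) = e^(−0.021661×100) ≈ 0.1146.
Accumulation ratio R = 1/(1 − f) ≈ 1/0.8854 ≈ 1.1294.
Each bolus raises the concentration by D/Vd = 2359/74 ≈ 31.878 mcg/mL.
Steady-state peak Cmax,ss = C₀·R ≈ 31.878 × 1.1294 ≈ 36.003 mcg/mL.
Steady-state trough Cmin,ss = Cmax,ss·f ≈ 36.003 × 0.1146 ≈ 4.126 mcg/mL.
Trough 4.1 mcg/mL vs MEC 2 mcg/mL: adequate.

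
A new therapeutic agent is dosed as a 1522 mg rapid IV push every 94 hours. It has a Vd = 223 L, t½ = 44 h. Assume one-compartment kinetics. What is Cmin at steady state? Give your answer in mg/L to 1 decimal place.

τ/t½ = 94/44 ≈ 2.1364, so fraction remaining f = (1/2)^(94/44) ≈ 0.2275.
At steady state, accumulation factor R = 1/(1 − e^(−kτ)) ≈ 1.2945.
Single-dose peak C₀ = D/Vd = 1522/223 ≈ 6.825 mg/L.
Steady-state peak Cmax,ss = C₀·R ≈ 6.825 × 1.2945 ≈ 8.835 mg/L.
Steady-state trough Cmin,ss = Cmax,ss·f ≈ 8.835 × 0.2275 ≈ 2.010 mg/L.

2.0 mg/L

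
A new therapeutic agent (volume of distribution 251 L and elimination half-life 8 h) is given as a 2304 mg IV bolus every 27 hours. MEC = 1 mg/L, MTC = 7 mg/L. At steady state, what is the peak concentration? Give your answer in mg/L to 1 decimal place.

10.2 mg/L

k = ln2/t½ = ln2/8 ≈ 0.086643 h⁻¹; fraction remaining f = e^(−kτ) = e^(−0.086643×27) ≈ 0.0964.
Accumulation ratio R = 1/(1 − f) ≈ 1/0.9036 ≈ 1.1067.
Each bolus raises the concentration by D/Vd = 2304/251 ≈ 9.179 mg/L.
Steady-state peak Cmax,ss = C₀·R ≈ 9.179 × 1.1067 ≈ 10.158 mg/L.
Peak 10.2 mg/L vs MTC 7 mg/L: exceeds toxic threshold.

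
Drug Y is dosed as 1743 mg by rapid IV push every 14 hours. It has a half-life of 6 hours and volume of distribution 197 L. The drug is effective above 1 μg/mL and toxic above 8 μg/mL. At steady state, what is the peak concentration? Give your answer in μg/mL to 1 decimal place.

k = ln2/t½ = ln2/6 ≈ 0.115525 h⁻¹; fraction remaining f = e^(−kτ) = e^(−0.115525×14) ≈ 0.1984.
Accumulation ratio R = 1/(1 − f) ≈ 1/0.8016 ≈ 1.2475.
Single-dose peak C₀ = D/Vd = 1743/197 ≈ 8.848 μg/mL.
Cmax,ss = C₀/(1 − f) ≈ 8.848/0.8016 ≈ 11.038 μg/mL.
Peak 11.0 μg/mL vs MTC 8 μg/mL: exceeds toxic threshold.

11.0 μg/mL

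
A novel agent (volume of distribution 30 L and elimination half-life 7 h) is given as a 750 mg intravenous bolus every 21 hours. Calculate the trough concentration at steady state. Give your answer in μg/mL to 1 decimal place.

3.6 μg/mL

τ = 21 h = 3 half-lives, so f = (1/2)^3 = 0.125.
Accumulation ratio R = 1/(1 − f) = 1/0.875 = 8/7.
Single-dose peak C₀ = D/Vd = 750/30 = 25 μg/mL.
Steady-state peak Cmax,ss = C₀·R = 25 × 8/7 ≈ 28.571 μg/mL.
Steady-state trough Cmin,ss = Cmax,ss·f ≈ 28.571 × 0.125 ≈ 3.571 μg/mL.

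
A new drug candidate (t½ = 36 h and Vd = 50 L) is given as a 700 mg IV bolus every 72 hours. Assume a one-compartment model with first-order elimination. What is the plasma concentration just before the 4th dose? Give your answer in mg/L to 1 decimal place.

f = (1/2)^(τ/t½) = (1/2)^(72/36) ≈ 0.2500.
C₀ = D/Vd = 700/50 ≈ 14.000 mg/L.
Before the 4th dose, 3 doses have been given. Superposition: Cmin = C₀·(f + f² + … + f^3).
≈ 14.000 × (0.2500 + 0.0625 + 0.0156) ≈ 14.000 × 0.3281 ≈ 4.593 mg/L.

4.6 mg/L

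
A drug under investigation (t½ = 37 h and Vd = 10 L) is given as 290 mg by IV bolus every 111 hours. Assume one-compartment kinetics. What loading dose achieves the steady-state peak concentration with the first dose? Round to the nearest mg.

f = (1/2)^(111/37) ≈ 0.125000; accumulation ratio R = 1/(1−f) ≈ 1.14286.
Loading dose to hit Cmax,ss on first dose: D_load = D_maint·R ≈ 290 × 1.14286 ≈ 331.43 mg.

331 mg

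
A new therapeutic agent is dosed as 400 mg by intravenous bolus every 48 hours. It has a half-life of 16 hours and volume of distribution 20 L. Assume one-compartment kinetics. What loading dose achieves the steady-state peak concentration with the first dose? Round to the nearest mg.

457 mg

f = (1/2)^(48/16) ≈ 0.125000; accumulation ratio R = 1/(1−f) ≈ 1.14286.
Loading dose to hit Cmax,ss on first dose: D_load = D_maint·R ≈ 400 × 1.14286 ≈ 457.14 mg.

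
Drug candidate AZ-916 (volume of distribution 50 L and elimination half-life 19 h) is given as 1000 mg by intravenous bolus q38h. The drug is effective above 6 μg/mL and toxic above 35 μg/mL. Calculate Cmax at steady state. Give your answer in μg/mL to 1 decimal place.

τ = 38 h = 2 half-lives, so f = (1/2)^2 = 0.25.
Accumulation ratio R = 1/(1 − f) = 1/0.75 = 4/3.
Single-dose peak C₀ = D/Vd = 1000/50 = 20 μg/mL.
Steady-state peak Cmax,ss = C₀·R = 20 × 4/3 ≈ 26.667 μg/mL.
Peak 26.7 μg/mL vs MTC 35 μg/mL: below toxic threshold.

26.7 μg/mL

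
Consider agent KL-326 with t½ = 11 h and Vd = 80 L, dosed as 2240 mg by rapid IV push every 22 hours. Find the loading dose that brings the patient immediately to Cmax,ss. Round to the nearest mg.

f = (1/2)^(22/11) ≈ 0.250000; accumulation ratio R = 1/(1−f) ≈ 1.33333.
Loading dose to hit Cmax,ss on first dose: D_load = D_maint·R ≈ 2240 × 1.33333 ≈ 2986.66 mg.

2987 mg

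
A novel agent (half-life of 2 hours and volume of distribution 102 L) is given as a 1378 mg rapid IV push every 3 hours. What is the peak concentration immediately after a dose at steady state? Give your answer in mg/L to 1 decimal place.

Over one 3-h interval, 3/2 ≈ 1.5 half-lives elapse, leaving f ≈ 0.3536 of each dose.
Accumulation ratio R = 1/(1 − f) ≈ 1/0.6464 ≈ 1.5470.
Each bolus raises the concentration by D/Vd = 1378/102 ≈ 13.510 mg/L.
Steady-state peak Cmax,ss = C₀·R ≈ 13.510 × 1.5470 ≈ 20.900 mg/L.

20.9 mg/L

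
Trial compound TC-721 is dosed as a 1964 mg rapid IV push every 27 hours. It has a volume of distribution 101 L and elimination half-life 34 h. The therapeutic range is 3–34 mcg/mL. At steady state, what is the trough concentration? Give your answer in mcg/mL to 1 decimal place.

Over one 27-h interval, 27/34 ≈ 0.79412 half-lives elapse, leaving f ≈ 0.5767 of each dose.
Accumulation ratio R = 1/(1 − f) ≈ 1/0.4233 ≈ 2.3624.
Single-dose peak C₀ = D/Vd = 1964/101 ≈ 19.446 mcg/mL.
Steady-state peak Cmax,ss = C₀·R ≈ 19.446 × 2.3624 ≈ 45.939 mcg/mL.
Steady-state trough Cmin,ss = Cmax,ss·f ≈ 45.939 × 0.5767 ≈ 26.493 mcg/mL.
Trough 26.5 mcg/mL vs MEC 3 mcg/mL: adequate.

26.5 mcg/mL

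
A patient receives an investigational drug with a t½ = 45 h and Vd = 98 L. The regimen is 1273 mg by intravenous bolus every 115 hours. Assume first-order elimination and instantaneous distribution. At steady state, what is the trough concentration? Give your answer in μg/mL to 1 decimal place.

2.7 μg/mL

k = ln2/t½ = ln2/45 ≈ 0.015403 h⁻¹; fraction remaining f = e^(−kτ) = e^(−0.015403×115) ≈ 0.1701.
Each bolus raises the concentration by D/Vd = 1273/98 ≈ 12.990 μg/mL.
Steady-state trough Cmin,ss = C₀·f/(1−f) ≈ 12.990 × 0.1701/0.8299 ≈ 2.662 μg/mL.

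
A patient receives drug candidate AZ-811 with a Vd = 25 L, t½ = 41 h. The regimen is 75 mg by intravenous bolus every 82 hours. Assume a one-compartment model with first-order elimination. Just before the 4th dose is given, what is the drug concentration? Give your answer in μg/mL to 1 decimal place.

1.0 μg/mL

f = (1/2)^(τ/t½) = (1/2)^(82/41) ≈ 0.2500.
C₀ = D/Vd = 75/25 ≈ 3.000 μg/mL.
Before the 4th dose, 3 doses have been given. Superposition: Cmin = C₀·(f + f² + … + f^3).
≈ 3.000 × (0.2500 + 0.0625 + 0.0156) ≈ 3.000 × 0.3281 ≈ 0.984 μg/mL.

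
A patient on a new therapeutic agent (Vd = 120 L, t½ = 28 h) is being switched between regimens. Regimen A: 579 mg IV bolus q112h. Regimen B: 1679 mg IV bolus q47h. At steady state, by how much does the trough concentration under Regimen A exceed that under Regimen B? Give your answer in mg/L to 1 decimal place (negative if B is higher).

-6.0 mg/L

Regimen A: f = (1/2)^(112/28) ≈ 0.0625; Cmin,ss = (579/120)·f/(1−f) ≈ 0.322 mg/L.
Regimen B: f = (1/2)^(47/28) ≈ 0.3124; Cmin,ss = (1679/120)·f/(1−f) ≈ 6.357 mg/L.
Difference ≈ 0.322 − 6.357 ≈ -6.035 mg/L.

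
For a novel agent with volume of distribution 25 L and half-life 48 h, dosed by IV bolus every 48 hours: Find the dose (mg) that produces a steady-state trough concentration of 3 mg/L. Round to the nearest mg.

τ/t½ = 48/48 ≈ 1, so f = (1/2)^(48/48) ≈ 0.500000.
Cmin,ss = (D/Vd)·f/(1−f), so D = Cmin,ss·Vd·(1−f)/f.
D = 3 × 25 × (1−f)/f ≈ 3 × 25 × 1.00000 ≈ 75.00 mg.

75 mg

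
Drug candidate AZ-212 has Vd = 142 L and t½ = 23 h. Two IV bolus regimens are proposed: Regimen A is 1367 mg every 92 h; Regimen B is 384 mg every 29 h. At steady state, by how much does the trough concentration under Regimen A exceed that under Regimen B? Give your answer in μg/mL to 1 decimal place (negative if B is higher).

Regimen A: f = (1/2)^(92/23) ≈ 0.0625; Cmin,ss = (1367/142)·f/(1−f) ≈ 0.642 μg/mL.
Regimen B: f = (1/2)^(29/23) ≈ 0.4173; Cmin,ss = (384/142)·f/(1−f) ≈ 1.937 μg/mL.
Difference ≈ 0.642 − 1.937 ≈ -1.295 μg/mL.

-1.3 μg/mL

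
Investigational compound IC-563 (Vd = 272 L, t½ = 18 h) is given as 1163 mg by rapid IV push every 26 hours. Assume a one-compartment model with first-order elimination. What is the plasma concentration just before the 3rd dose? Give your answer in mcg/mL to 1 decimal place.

f = (1/2)^(τ/t½) = (1/2)^(26/18) ≈ 0.3674.
C₀ = D/Vd = 1163/272 ≈ 4.276 mcg/mL.
Before the 3rd dose, 2 doses have been given. Superposition: Cmin = C₀·(f + f²).
≈ 4.276 × (0.3674 + 0.1350) ≈ 4.276 × 0.5024 ≈ 2.148 mcg/mL.

2.1 mcg/mL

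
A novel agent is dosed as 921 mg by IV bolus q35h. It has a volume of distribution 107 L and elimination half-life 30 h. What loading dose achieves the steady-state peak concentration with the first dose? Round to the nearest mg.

f = (1/2)^(35/30) ≈ 0.445449; accumulation ratio R = 1/(1−f) ≈ 1.80326.
Loading dose to hit Cmax,ss on first dose: D_load = D_maint·R ≈ 921 × 1.80326 ≈ 1660.80 mg.

1661 mg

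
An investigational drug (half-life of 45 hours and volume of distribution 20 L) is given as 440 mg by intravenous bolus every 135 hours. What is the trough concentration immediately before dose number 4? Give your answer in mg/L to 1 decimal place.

f = (1/2)^(τ/t½) = (1/2)^(135/45) ≈ 0.1250.
C₀ = D/Vd = 440/20 ≈ 22.000 mg/L.
Before the 4th dose, 3 doses have been given. Superposition: Cmin = C₀·(f + f² + … + f^3).
≈ 22.000 × (0.1250 + 0.0156 + 0.0020) ≈ 22.000 × 0.1426 ≈ 3.137 mg/L.

3.1 mg/L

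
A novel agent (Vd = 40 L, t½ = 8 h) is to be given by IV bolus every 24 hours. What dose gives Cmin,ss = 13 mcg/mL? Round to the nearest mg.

τ/t½ = 24/8 ≈ 3, so f = (1/2)^(24/8) ≈ 0.125000.
Cmin,ss = (D/Vd)·f/(1−f), so D = Cmin,ss·Vd·(1−f)/f.
D = 13 × 40 × (1−f)/f ≈ 13 × 40 × 7.00000 ≈ 3640.00 mg.

3640 mg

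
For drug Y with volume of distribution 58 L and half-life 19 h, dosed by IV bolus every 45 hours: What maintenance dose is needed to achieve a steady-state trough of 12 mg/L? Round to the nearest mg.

τ/t½ = 45/19 ≈ 2.3684, so f = (1/2)^(45/19) ≈ 0.193657.
Cmin,ss = (D/Vd)·f/(1−f), so D = Cmin,ss·Vd·(1−f)/f.
D = 12 × 58 × (1−f)/f ≈ 12 × 58 × 4.16377 ≈ 2897.98 mg.

2898 mg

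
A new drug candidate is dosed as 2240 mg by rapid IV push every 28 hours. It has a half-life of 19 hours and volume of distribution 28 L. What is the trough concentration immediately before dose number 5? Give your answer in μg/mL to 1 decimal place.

44.3 μg/mL

f = (1/2)^(τ/t½) = (1/2)^(28/19) ≈ 0.3601.
C₀ = D/Vd = 2240/28 ≈ 80.000 μg/mL.
Before the 5th dose, 4 doses have been given. Superposition: Cmin = C₀·(f + f² + … + f^4).
≈ 80.000 × (0.3601 + 0.1297 + 0.0467 + 0.0168) ≈ 80.000 × 0.5533 ≈ 44.264 μg/mL.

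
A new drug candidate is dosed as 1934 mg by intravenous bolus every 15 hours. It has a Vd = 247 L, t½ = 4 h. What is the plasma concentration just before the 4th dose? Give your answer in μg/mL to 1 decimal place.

0.6 μg/mL

f = (1/2)^(τ/t½) = (1/2)^(15/4) ≈ 0.0743.
C₀ = D/Vd = 1934/247 ≈ 7.830 μg/mL.
Before the 4th dose, 3 doses have been given. Superposition: Cmin = C₀·(f + f² + … + f^3).
≈ 7.830 × (0.0743 + 0.0055 + 0.0004) ≈ 7.830 × 0.0802 ≈ 0.628 μg/mL.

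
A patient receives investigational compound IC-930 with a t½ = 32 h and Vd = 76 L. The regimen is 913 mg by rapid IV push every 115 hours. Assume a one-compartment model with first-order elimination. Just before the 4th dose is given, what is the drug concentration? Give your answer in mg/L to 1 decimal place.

f = (1/2)^(τ/t½) = (1/2)^(115/32) ≈ 0.0828.
C₀ = D/Vd = 913/76 ≈ 12.013 mg/L.
Before the 4th dose, 3 doses have been given. Superposition: Cmin = C₀·(f + f² + … + f^3).
≈ 12.013 × (0.0828 + 0.0069 + 0.0006) ≈ 12.013 × 0.0903 ≈ 1.085 mg/L.

1.1 mg/L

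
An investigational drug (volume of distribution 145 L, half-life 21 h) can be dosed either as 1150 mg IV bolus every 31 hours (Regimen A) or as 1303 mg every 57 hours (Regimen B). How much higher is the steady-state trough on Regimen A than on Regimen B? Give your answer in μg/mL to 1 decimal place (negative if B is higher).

2.8 μg/mL

Regimen A: f = (1/2)^(31/21) ≈ 0.3594; Cmin,ss = (1150/145)·f/(1−f) ≈ 4.450 μg/mL.
Regimen B: f = (1/2)^(57/21) ≈ 0.1524; Cmin,ss = (1303/145)·f/(1−f) ≈ 1.616 μg/mL.
Difference ≈ 4.450 − 1.616 ≈ 2.834 μg/mL.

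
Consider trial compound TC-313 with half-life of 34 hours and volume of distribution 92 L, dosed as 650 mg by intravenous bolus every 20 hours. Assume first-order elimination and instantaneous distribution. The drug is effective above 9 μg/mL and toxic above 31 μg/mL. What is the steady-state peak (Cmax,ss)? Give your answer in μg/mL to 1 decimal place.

τ/t½ = 20/34 ≈ 0.58824, so fraction remaining f = (1/2)^(20/34) ≈ 0.6652.
At steady state, accumulation factor R = 1/(1 − e^(−kτ)) ≈ 2.9869.
Each bolus raises the concentration by D/Vd = 650/92 ≈ 7.065 μg/mL.
Steady-state peak Cmax,ss = C₀·R ≈ 7.065 × 2.9869 ≈ 21.102 μg/mL.
Peak 21.1 μg/mL vs MTC 31 μg/mL: below toxic threshold.

21.1 μg/mL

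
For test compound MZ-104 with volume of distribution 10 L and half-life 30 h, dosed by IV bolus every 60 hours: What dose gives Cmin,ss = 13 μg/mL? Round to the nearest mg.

390 mg

τ/t½ = 60/30 ≈ 2, so f = (1/2)^(60/30) ≈ 0.250000.
Cmin,ss = (D/Vd)·f/(1−f), so D = Cmin,ss·Vd·(1−f)/f.
D = 13 × 10 × (1−f)/f ≈ 13 × 10 × 3.00000 ≈ 390.00 mg.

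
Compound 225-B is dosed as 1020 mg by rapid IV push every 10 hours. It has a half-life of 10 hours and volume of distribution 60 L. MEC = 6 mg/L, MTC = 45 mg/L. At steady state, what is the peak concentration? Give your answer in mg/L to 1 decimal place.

The dosing interval is 1 half-life, so f = 2^(−1) = 0.5.
Accumulation ratio R = 1/(1 − f) = 1/0.5 = 2/1.
Single-dose peak C₀ = D/Vd = 1020/60 = 17 mg/L.
Steady-state peak Cmax,ss = C₀·R = 17 × 2/1 ≈ 34.000 mg/L.
Peak 34.0 mg/L vs MTC 45 mg/L: below toxic threshold.

34.0 mg/L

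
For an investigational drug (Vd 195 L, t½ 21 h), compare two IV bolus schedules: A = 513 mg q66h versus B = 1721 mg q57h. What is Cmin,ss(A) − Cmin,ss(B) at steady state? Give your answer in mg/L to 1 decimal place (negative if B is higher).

-1.3 mg/L

Regimen A: f = (1/2)^(66/21) ≈ 0.1132; Cmin,ss = (513/195)·f/(1−f) ≈ 0.336 mg/L.
Regimen B: f = (1/2)^(57/21) ≈ 0.1524; Cmin,ss = (1721/195)·f/(1−f) ≈ 1.587 mg/L.
Difference ≈ 0.336 − 1.587 ≈ -1.251 mg/L.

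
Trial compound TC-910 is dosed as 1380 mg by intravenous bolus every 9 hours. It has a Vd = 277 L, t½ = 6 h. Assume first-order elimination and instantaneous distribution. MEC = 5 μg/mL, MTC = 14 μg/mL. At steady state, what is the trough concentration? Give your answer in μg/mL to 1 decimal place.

Over one 9-h interval, 9/6 ≈ 1.5 half-lives elapse, leaving f ≈ 0.3536 of each dose.
Each bolus raises the concentration by D/Vd = 1380/277 ≈ 4.982 μg/mL.
Steady-state trough Cmin,ss = C₀·f/(1−f) ≈ 4.982 × 0.3536/0.6464 ≈ 2.725 μg/mL.
Trough 2.7 μg/mL vs MEC 5 μg/mL: subtherapeutic.

2.7 μg/mL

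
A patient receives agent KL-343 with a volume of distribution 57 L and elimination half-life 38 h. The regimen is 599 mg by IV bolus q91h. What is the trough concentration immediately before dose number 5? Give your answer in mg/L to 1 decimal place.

f = (1/2)^(τ/t½) = (1/2)^(91/38) ≈ 0.1902.
C₀ = D/Vd = 599/57 ≈ 10.509 mg/L.
Before the 5th dose, 4 doses have been given. Superposition: Cmin = C₀·(f + f² + … + f^4).
≈ 10.509 × (0.1902 + 0.0362 + 0.0069 + 0.0013) ≈ 10.509 × 0.2346 ≈ 2.465 mg/L.

2.5 mg/L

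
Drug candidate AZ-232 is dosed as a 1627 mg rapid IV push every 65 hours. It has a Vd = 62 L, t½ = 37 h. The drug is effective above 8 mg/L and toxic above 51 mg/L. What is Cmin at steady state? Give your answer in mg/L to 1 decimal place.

11.0 mg/L

τ/t½ = 65/37 ≈ 1.7568, so fraction remaining f = (1/2)^(65/37) ≈ 0.2959.
Accumulation ratio R = 1/(1 − f) ≈ 1/0.7041 ≈ 1.4203.
Single-dose peak C₀ = D/Vd = 1627/62 ≈ 26.242 mg/L.
Steady-state peak Cmax,ss = C₀·R ≈ 26.242 × 1.4203 ≈ 37.272 mg/L.
One interval later, Cmin,ss = Cmax,ss·e^(−kτ) ≈ 37.272 × 0.2959 ≈ 11.029 mg/L.
Trough 11.0 mg/L vs MEC 8 mg/L: adequate.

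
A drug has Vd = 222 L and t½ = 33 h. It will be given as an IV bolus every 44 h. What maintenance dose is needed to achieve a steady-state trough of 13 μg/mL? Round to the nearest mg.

4386 mg

τ/t½ = 44/33 ≈ 1.3333, so f = (1/2)^(44/33) ≈ 0.396850.
Cmin,ss = (D/Vd)·f/(1−f), so D = Cmin,ss·Vd·(1−f)/f.
D = 13 × 222 × (1−f)/f ≈ 13 × 222 × 1.51984 ≈ 4386.26 mg.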